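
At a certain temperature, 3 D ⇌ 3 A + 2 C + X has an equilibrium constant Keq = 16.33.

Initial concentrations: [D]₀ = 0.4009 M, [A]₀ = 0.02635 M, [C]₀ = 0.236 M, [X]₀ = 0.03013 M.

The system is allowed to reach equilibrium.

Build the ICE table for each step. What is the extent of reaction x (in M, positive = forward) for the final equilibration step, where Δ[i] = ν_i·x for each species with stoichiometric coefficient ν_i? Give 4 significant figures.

Q₀ = 4.7649e-07 vs Keq = 16.33 ⇒ Q<K, forward
Step 1:
                    D           A           C           X
  init         0.4009     0.02635       0.236     0.03013
  Δ            -0.353       0.353      0.2353      0.1177
  eq          0.04788      0.3794      0.4713      0.1478
  solve Keq expr → x = 0.1177; check Q = 16.33

x = 0.1177 M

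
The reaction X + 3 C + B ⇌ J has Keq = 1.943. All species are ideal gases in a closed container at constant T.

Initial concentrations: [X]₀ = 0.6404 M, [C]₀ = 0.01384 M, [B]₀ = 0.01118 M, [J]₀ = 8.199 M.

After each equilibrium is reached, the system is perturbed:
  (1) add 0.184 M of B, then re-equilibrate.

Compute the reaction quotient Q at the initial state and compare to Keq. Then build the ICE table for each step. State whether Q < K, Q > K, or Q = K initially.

Q₀ = 4.3198e+08 vs Keq = 1.943 ⇒ Q>K, reverse
Step 1:
                    X           C           B           J
  I            0.6404     0.01384     0.01118       8.199
  C             0.581       1.743       0.581      -0.581
  E             1.221       1.757      0.5921       7.618
  solve Keq expr → x = -0.581; check Q = 1.943
Then add 0.184 M of B.
Step 2:
                    X           C           B           J
  I             1.221       1.757      0.7761       7.618
  C          -0.03576     -0.1073    -0.03576     0.03576
  E             1.186       1.649      0.7404       7.654
  solve Keq expr → x = 0.03576; check Q = 1.943

Q₀ = 4.3198e+08; Q > K (proceeds reverse)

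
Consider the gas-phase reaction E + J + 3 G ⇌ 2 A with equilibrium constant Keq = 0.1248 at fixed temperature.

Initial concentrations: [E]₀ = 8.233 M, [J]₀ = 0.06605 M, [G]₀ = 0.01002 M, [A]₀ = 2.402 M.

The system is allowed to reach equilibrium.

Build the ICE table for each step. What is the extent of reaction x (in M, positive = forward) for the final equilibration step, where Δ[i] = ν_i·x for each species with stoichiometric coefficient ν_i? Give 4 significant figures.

x = -0.4928 M

Q₀ = 1.0547e+07 vs Keq = 0.1248 ⇒ Q>K, reverse
Step 1:
                   E          J          G          A
  Initial      8.233    0.06605    0.01002      2.402
  Change      0.4928     0.4928      1.478    -0.9855
  Equil        8.726     0.5588      1.488      1.416
  solve Keq expr → x = -0.4928; check Q = 0.1248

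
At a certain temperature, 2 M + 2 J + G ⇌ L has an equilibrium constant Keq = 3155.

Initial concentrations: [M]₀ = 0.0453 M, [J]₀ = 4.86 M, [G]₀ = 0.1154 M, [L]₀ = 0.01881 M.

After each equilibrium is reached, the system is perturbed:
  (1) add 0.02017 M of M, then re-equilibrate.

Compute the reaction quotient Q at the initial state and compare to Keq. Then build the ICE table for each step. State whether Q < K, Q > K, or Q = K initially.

Q₀ = 3.363 vs Keq = 3155 ⇒ Q<K, forward
Step 1:
                  M         J         G         L
  init       0.0453      4.86    0.1154   0.01881
  Δ        -0.04288  -0.04288  -0.02144   0.02144
  eq       0.002419     4.817   0.09396   0.04025
  solve Keq expr → x = 0.02144; check Q = 3155
Then add 0.02017 M of M.
Step 2:
                  M         J         G         L
  init      0.02259     4.817   0.09396   0.04025
  Δ        -0.01972  -0.01972 -0.009862  0.009862
  eq       0.002865     4.797    0.0841   0.05011
  solve Keq expr → x = 0.009862; check Q = 3155

Q₀ = 3.363; Q < K (proceeds forward)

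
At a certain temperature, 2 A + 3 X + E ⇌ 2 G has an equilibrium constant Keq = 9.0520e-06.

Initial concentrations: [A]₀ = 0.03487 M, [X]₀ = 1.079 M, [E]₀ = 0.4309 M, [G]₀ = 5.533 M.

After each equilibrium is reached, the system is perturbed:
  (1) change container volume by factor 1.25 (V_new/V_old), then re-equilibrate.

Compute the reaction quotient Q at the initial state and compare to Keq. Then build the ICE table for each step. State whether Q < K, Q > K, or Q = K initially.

Q₀ = 4.6513e+04 vs Keq = 9.0520e-06 ⇒ Q>K, reverse
Step 1:
                  A         X         E         G
  Initial   0.03487     1.079    0.4309     5.533
  Change      4.912     7.368     2.456    -4.912
  Equil       4.947     8.447     2.887    0.6209
  solve Keq expr → x = -2.456; check Q = 9.0520e-06
Then change container volume by factor 1.25 (V_new/V_old).
Step 2:
                  A         X         E         G
  Initial     3.958     6.758      2.31    0.4967
  Change     0.1456    0.2184    0.0728   -0.1456
  Equil       4.103     6.976     2.382    0.3511
  solve Keq expr → x = -0.0728; check Q = 9.0520e-06

Q₀ = 4.6513e+04; Q > K (proceeds reverse)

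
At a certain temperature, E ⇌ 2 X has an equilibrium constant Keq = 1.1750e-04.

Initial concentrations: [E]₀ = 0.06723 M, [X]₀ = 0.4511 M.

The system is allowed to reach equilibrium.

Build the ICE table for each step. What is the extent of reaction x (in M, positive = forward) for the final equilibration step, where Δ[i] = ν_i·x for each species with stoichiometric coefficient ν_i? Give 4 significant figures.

x = -0.2226 M

Q₀ = 3.027 vs Keq = 1.1750e-04 ⇒ Q>K, reverse
Step 1:
                    E           X
  I           0.06723      0.4511
  C            0.2226     -0.4453
  E            0.2899    0.005836
  solve Keq expr → x = -0.2226; check Q = 1.1750e-04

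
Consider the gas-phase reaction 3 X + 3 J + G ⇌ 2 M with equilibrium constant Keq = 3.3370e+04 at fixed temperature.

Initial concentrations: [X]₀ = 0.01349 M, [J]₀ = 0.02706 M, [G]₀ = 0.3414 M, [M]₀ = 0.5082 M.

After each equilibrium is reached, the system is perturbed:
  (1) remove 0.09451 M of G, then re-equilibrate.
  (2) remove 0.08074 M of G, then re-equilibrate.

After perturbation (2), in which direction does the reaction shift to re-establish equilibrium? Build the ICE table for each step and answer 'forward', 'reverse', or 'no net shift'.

Direction: reverse

Q₀ = 1.5552e+10 vs Keq = 3.3370e+04 ⇒ Q>K, reverse
Step 1:
                    X           J           G           M
  I           0.01349     0.02706      0.3414      0.5082
  C            0.1344      0.1344     0.04479    -0.08958
  E            0.1479      0.1614      0.3862      0.4186
  solve Keq expr → x = -0.04479; check Q = 3.3370e+04
Then remove 0.09451 M of G.
Step 2:
                    X           J           G           M
  I            0.1479      0.1614      0.2917      0.4186
  C          0.006619    0.006619    0.002206   -0.004413
  E            0.1545       0.168      0.2939      0.4142
  solve Keq expr → x = -0.002206; check Q = 3.3370e+04
Then remove 0.08074 M of G.
Step 3:
                    X           J           G           M
  I            0.1545       0.168      0.2131      0.4142
  C          0.007798    0.007798    0.002599   -0.005199
  E            0.1623      0.1758      0.2157       0.409
  solve Keq expr → x = -0.002599; check Q = 3.3370e+04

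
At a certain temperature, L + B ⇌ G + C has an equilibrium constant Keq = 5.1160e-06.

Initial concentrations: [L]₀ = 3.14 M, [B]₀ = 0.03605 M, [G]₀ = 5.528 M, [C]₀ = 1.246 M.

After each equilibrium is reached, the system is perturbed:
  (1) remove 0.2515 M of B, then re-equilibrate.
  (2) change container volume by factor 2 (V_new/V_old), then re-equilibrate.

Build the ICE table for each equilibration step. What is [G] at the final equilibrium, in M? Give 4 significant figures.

[G]_eq = 2.141 M

Q₀ = 60.85 vs Keq = 5.1160e-06 ⇒ Q>K, reverse
Step 1:
                   L          B          G          C
  init          3.14    0.03605      5.528      1.246
  Δ            1.246      1.246     -1.246     -1.246
  eq           4.386      1.282      4.282 6.7182e-06
  solve Keq expr → x = -1.246; check Q = 5.1160e-06
Then remove 0.2515 M of B.
Step 2:
                   L          B          G          C
  init         4.386      1.031      4.282 6.7182e-06
  Δ       1.3179e-06 1.3179e-06 -1.3179e-06 -1.3179e-06
  eq           4.386      1.031      4.282 5.4003e-06
  solve Keq expr → x = -1.3179e-06; check Q = 5.1160e-06
Then change container volume by factor 2 (V_new/V_old).
Step 3:
                   L          B          G          C
  init         2.193     0.5153      2.141 2.7002e-06
  Δ                0          0          0          0
  eq           2.193     0.5153      2.141 2.7002e-06
  solve Keq expr → x = 0; check Q = 5.1160e-06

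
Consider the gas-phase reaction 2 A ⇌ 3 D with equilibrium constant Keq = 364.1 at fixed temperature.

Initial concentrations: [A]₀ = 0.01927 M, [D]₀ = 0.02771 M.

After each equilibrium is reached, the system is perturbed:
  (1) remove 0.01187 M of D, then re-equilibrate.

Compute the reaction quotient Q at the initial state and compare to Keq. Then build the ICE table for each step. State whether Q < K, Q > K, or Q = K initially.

Q₀ = 0.0573; Q < K (proceeds forward)

Q₀ = 0.0573 vs Keq = 364.1 ⇒ Q<K, forward
Step 1:
                  A         D
  Initial   0.01927   0.02771
  Change   -0.01858   0.02787
  Equil   6.8679e-04   0.05558
  solve Keq expr → x = 0.009292; check Q = 364.1
Then remove 0.01187 M of D.
Step 2:
                  A         D
  Initial 6.8679e-04   0.04371
  Change  -2.0278e-04 3.0418e-04
  Equil   4.8400e-04   0.04402
  solve Keq expr → x = 1.0139e-04; check Q = 364.1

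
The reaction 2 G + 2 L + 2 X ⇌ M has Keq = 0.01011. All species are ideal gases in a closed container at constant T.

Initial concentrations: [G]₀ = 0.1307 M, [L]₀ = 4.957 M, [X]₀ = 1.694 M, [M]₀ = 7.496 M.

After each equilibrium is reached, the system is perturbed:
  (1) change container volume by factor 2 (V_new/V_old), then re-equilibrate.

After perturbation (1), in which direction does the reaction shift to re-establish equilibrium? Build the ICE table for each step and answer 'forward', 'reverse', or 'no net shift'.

Direction: reverse

Q₀ = 6.223 vs Keq = 0.01011 ⇒ Q>K, reverse
Step 1:
                  G         L         X         M
  I          0.1307     4.957     1.694     7.496
  C           1.276     1.276     1.276   -0.6381
  E           1.407     6.233      2.97     6.858
  solve Keq expr → x = -0.6381; check Q = 0.01011
Then change container volume by factor 2 (V_new/V_old).
Step 2:
                  G         L         X         M
  I          0.7034     3.117     1.485     3.429
  C          0.9822    0.9822    0.9822   -0.4911
  E           1.686     4.099     2.467     2.938
  solve Keq expr → x = -0.4911; check Q = 0.01011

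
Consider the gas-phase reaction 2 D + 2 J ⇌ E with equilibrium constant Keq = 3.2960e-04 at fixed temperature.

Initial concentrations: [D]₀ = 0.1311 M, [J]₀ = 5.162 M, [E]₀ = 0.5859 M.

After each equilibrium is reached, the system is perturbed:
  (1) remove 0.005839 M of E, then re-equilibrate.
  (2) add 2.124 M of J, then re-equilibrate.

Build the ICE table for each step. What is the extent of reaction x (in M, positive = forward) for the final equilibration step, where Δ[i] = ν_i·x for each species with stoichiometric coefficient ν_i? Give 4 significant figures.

Q₀ = 1.279 vs Keq = 3.2960e-04 ⇒ Q>K, reverse
Step 1:
                    D           J           E
  Initial      0.1311       5.162      0.5859
  Change         1.13        1.13     -0.5651
  Equil         1.261       6.292     0.02076
  solve Keq expr → x = -0.5651; check Q = 3.2960e-04
Then remove 0.005839 M of E.
Step 2:
                    D           J           E
  Initial       1.261       6.292     0.01492
  Change     -0.01083    -0.01083    0.005414
  Equil         1.251       6.281     0.02034
  solve Keq expr → x = 0.005414; check Q = 3.2960e-04
Then add 2.124 M of J.
Step 3:
                    D           J           E
  Initial       1.251       8.405     0.02034
  Change     -0.02842    -0.02842     0.01421
  Equil         1.222       8.377     0.03455
  solve Keq expr → x = 0.01421; check Q = 3.2960e-04

x = 0.01421 M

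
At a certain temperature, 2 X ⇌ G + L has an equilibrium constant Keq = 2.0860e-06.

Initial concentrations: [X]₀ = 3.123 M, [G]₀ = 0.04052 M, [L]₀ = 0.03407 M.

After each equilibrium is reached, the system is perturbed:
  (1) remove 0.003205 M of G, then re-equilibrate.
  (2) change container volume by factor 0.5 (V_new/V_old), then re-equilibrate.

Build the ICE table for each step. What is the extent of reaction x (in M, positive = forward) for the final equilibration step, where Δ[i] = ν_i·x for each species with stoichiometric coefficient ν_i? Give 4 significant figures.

Q₀ = 1.4155e-04 vs Keq = 2.0860e-06 ⇒ Q>K, reverse
Step 1:
                    X           G           L
  I             3.123     0.04052     0.03407
  C           0.06335    -0.03168    -0.03168
  E             3.186    0.008845    0.002395
  solve Keq expr → x = -0.03168; check Q = 2.0860e-06
Then remove 0.003205 M of G.
Step 2:
                    X           G           L
  I             3.186     0.00564    0.002395
  C         -0.001721  8.6028e-04  8.6028e-04
  E             3.185      0.0065    0.003255
  solve Keq expr → x = 8.6028e-04; check Q = 2.0860e-06
Then change container volume by factor 0.5 (V_new/V_old).
Step 3:
                    X           G           L
  I             6.369       0.013     0.00651
  C                 0           0           0
  E             6.369       0.013     0.00651
  solve Keq expr → x = 0; check Q = 2.0860e-06

x = 0 M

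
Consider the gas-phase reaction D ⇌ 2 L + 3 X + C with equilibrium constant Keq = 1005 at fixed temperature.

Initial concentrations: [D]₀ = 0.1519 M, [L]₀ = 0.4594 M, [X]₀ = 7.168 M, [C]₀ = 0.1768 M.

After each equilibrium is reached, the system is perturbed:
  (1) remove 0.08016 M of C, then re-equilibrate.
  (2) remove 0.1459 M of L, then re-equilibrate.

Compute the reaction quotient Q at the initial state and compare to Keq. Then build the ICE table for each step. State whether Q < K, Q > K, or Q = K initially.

Q₀ = 90.47 vs Keq = 1005 ⇒ Q<K, forward
Step 1:
                    D           L           X           C
  I            0.1519      0.4594       7.168      0.1768
  C           -0.1013      0.2026      0.3039      0.1013
  E           0.05059       0.662       7.472      0.2781
  solve Keq expr → x = 0.1013; check Q = 1005
Then remove 0.08016 M of C.
Step 2:
                    D           L           X           C
  I           0.05059       0.662       7.472      0.1979
  C         -0.009971     0.01994     0.02991    0.009971
  E           0.04062       0.682       7.502      0.2079
  solve Keq expr → x = 0.009971; check Q = 1005
Then remove 0.1459 M of L.
Step 3:
                    D           L           X           C
  I           0.04062      0.5361       7.502      0.2079
  C          -0.01144     0.02287     0.03431     0.01144
  E           0.02918      0.5589       7.536      0.2194
  solve Keq expr → x = 0.01144; check Q = 1005

Q₀ = 90.47; Q < K (proceeds forward)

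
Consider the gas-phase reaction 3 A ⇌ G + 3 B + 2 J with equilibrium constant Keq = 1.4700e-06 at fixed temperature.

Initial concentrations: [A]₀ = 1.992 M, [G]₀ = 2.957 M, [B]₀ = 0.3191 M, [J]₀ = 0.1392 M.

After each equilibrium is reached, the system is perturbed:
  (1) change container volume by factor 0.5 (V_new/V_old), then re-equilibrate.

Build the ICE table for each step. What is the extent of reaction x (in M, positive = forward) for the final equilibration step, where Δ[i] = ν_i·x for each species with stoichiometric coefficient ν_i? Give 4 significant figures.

x = -0.01807 M

Q₀ = 2.3553e-04 vs Keq = 1.4700e-06 ⇒ Q>K, reverse
Step 1:
                   A          G          B          J
  I            1.992      2.957     0.3191     0.1392
  C           0.1572    -0.0524    -0.1572    -0.1048
  E            2.149      2.905     0.1619    0.03441
  solve Keq expr → x = -0.0524; check Q = 1.4700e-06
Then change container volume by factor 0.5 (V_new/V_old).
Step 2:
                   A          G          B          J
  I            4.298      5.809     0.3238    0.06881
  C           0.0542   -0.01807    -0.0542   -0.03613
  E            4.353      5.791     0.2696    0.03268
  solve Keq expr → x = -0.01807; check Q = 1.4700e-06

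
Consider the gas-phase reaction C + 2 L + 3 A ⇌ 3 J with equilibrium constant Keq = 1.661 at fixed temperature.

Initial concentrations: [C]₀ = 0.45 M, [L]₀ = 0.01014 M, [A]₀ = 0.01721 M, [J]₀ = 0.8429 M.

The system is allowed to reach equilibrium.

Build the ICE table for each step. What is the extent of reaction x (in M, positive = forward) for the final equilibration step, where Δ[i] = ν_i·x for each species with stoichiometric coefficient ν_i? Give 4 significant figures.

x = -0.1819 M

Q₀ = 2.5392e+09 vs Keq = 1.661 ⇒ Q>K, reverse
Step 1:
                  C         L         A         J
  Initial      0.45   0.01014   0.01721    0.8429
  Change     0.1819    0.3639    0.5458   -0.5458
  Equil      0.6319     0.374    0.5631    0.2971
  solve Keq expr → x = -0.1819; check Q = 1.661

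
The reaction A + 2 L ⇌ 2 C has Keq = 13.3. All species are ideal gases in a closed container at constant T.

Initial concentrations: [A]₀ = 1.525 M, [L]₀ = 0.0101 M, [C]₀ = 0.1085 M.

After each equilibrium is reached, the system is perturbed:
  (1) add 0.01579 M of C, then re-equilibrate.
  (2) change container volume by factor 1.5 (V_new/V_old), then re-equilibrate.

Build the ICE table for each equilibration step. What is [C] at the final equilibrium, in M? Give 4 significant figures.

Q₀ = 75.67 vs Keq = 13.3 ⇒ Q>K, reverse
Step 1:
                  A         L         C
  Initial     1.525    0.0101    0.1085
  Change   0.005708   0.01142  -0.01142
  Equil       1.531   0.02152   0.09708
  solve Keq expr → x = -0.005708; check Q = 13.3
Then add 0.01579 M of C.
Step 2:
                  A         L         C
  Initial     1.531   0.02152    0.1129
  Change   0.001428  0.002855 -0.002855
  Equil       1.532   0.02437      0.11
  solve Keq expr → x = -0.001428; check Q = 13.3
Then change container volume by factor 1.5 (V_new/V_old).
Step 3:
                  A         L         C
  Initial     1.021   0.01625   0.07335
  Change   0.001431  0.002862 -0.002862
  Equil       1.023   0.01911   0.07048
  solve Keq expr → x = -0.001431; check Q = 13.3

[C]_eq = 0.07048 M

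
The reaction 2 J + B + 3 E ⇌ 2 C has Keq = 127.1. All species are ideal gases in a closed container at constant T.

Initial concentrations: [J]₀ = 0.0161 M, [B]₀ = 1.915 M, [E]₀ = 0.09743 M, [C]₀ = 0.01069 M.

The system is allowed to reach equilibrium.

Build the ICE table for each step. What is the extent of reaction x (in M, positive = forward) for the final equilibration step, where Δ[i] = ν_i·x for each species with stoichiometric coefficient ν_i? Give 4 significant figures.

Q₀ = 248.9 vs Keq = 127.1 ⇒ Q>K, reverse
Step 1:
                  J         B         E         C
  I          0.0161     1.915   0.09743   0.01069
  C        0.001823 9.1171e-04  0.002735 -0.001823
  E         0.01792     1.916    0.1002  0.008867
  solve Keq expr → x = -9.1171e-04; check Q = 127.1

x = -9.1171e-04 M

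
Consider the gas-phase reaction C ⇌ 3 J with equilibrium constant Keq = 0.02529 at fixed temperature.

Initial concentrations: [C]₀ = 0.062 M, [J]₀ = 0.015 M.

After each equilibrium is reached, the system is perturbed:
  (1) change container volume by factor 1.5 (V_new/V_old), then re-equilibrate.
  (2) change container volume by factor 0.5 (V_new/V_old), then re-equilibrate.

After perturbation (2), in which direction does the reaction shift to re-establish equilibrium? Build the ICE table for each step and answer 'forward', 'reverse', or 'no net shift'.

Direction: reverse

Q₀ = 5.4435e-05 vs Keq = 0.02529 ⇒ Q<K, forward
Step 1:
                  C         J
  Initial     0.062     0.015
  Change     -0.027   0.08101
  Equil       0.035   0.09601
  solve Keq expr → x = 0.027; check Q = 0.02529
Then change container volume by factor 1.5 (V_new/V_old).
Step 2:
                  C         J
  Initial   0.02333   0.06401
  Change  -0.004633    0.0139
  Equil      0.0187   0.07791
  solve Keq expr → x = 0.004633; check Q = 0.02529
Then change container volume by factor 0.5 (V_new/V_old).
Step 3:
                  C         J
  Initial    0.0374    0.1558
  Change    0.01526  -0.04579
  Equil     0.05266      0.11
  solve Keq expr → x = -0.01526; check Q = 0.02529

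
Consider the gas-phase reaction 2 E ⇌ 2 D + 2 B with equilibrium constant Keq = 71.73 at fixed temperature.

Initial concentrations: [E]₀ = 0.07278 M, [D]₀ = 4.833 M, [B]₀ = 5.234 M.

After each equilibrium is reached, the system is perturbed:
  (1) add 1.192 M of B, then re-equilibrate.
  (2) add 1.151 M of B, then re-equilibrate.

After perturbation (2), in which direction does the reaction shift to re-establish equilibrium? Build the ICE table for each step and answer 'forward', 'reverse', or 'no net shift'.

Direction: reverse

Q₀ = 1.2080e+05 vs Keq = 71.73 ⇒ Q>K, reverse
Step 1:
                    E           D           B
  init        0.07278       4.833       5.234
  Δ             1.444      -1.444      -1.444
  eq            1.517       3.389        3.79
  solve Keq expr → x = -0.7219; check Q = 71.73
Then add 1.192 M of B.
Step 2:
                    E           D           B
  init          1.517       3.389       4.982
  Δ            0.2434     -0.2434     -0.2434
  eq             1.76       3.146       4.739
  solve Keq expr → x = -0.1217; check Q = 71.73
Then add 1.151 M of B.
Step 3:
                    E           D           B
  init           1.76       3.146        5.89
  Δ            0.2093     -0.2093     -0.2093
  eq            1.969       2.936        5.68
  solve Keq expr → x = -0.1047; check Q = 71.73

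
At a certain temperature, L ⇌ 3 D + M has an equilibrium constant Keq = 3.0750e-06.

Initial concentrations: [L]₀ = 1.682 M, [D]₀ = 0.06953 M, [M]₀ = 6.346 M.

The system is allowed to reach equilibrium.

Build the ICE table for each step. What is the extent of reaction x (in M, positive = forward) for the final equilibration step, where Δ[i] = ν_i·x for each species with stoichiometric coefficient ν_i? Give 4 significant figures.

Q₀ = 0.001268 vs Keq = 3.0750e-06 ⇒ Q>K, reverse
Step 1:
                   L          D          M
  init         1.682    0.06953      6.346
  Δ          0.02005   -0.06014   -0.02005
  eq           1.702   0.009388      6.326
  solve Keq expr → x = -0.02005; check Q = 3.0750e-06

x = -0.02005 M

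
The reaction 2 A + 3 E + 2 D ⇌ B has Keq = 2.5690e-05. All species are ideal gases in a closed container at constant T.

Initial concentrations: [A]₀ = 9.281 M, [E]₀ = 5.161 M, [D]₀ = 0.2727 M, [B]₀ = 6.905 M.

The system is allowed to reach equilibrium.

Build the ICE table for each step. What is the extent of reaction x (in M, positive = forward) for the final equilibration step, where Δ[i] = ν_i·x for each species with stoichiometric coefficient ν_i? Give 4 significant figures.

Q₀ = 0.007842 vs Keq = 2.5690e-05 ⇒ Q>K, reverse
Step 1:
                   A          E          D          B
  Initial      9.281      5.161     0.2727      6.905
  Change       1.749      2.624      1.749    -0.8747
  Equil        11.03      7.785      2.022       6.03
  solve Keq expr → x = -0.8747; check Q = 2.5690e-05

x = -0.8747 M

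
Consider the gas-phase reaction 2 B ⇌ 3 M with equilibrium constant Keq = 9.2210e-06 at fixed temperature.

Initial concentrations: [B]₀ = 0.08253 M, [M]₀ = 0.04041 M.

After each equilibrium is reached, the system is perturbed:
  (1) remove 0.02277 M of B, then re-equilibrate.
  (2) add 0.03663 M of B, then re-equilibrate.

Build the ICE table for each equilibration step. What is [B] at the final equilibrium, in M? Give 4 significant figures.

[B]_eq = 0.1199 M

Q₀ = 0.009688 vs Keq = 9.2210e-06 ⇒ Q>K, reverse
Step 1:
                   B          M
  init       0.08253    0.04041
  Δ           0.0238    -0.0357
  eq          0.1063   0.004707
  solve Keq expr → x = -0.0119; check Q = 9.2210e-06
Then remove 0.02277 M of B.
Step 2:
                   B          M
  init       0.08356   0.004707
  Δ       4.5596e-04 -6.8394e-04
  eq         0.08402   0.004023
  solve Keq expr → x = -2.2798e-04; check Q = 9.2210e-06
Then add 0.03663 M of B.
Step 3:
                   B          M
  init        0.1206   0.004023
  Δ       -7.1806e-04   0.001077
  eq          0.1199     0.0051
  solve Keq expr → x = 3.5903e-04; check Q = 9.2210e-06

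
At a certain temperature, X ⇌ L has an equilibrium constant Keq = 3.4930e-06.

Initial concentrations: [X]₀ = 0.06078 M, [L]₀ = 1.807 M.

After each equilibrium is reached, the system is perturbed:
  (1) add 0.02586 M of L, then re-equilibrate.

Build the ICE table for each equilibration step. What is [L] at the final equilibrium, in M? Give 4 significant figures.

[L]_eq = 6.6145e-06 M

Q₀ = 29.73 vs Keq = 3.4930e-06 ⇒ Q>K, reverse
Step 1:
                    X           L
  init        0.06078       1.807
  Δ             1.807      -1.807
  eq            1.868  6.5241e-06
  solve Keq expr → x = -1.807; check Q = 3.4930e-06
Then add 0.02586 M of L.
Step 2:
                    X           L
  init          1.868     0.02587
  Δ           0.02586    -0.02586
  eq            1.894  6.6145e-06
  solve Keq expr → x = -0.02586; check Q = 3.4930e-06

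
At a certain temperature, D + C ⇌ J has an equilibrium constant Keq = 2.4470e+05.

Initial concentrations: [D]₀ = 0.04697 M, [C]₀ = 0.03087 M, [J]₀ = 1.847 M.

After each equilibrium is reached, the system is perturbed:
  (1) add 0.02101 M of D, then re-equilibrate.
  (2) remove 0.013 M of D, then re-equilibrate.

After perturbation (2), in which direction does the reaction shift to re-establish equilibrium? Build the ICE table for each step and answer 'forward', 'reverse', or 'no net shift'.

Direction: reverse

Q₀ = 1274 vs Keq = 2.4470e+05 ⇒ Q<K, forward
Step 1:
                  D         C         J
  I         0.04697   0.03087     1.847
  C        -0.03041  -0.03041   0.03041
  E         0.01656 4.6321e-04     1.877
  solve Keq expr → x = 0.03041; check Q = 2.4470e+05
Then add 0.02101 M of D.
Step 2:
                  D         C         J
  I         0.03757 4.6321e-04     1.877
  C       -2.5758e-04 -2.5758e-04 2.5758e-04
  E         0.03732 2.0563e-04     1.878
  solve Keq expr → x = 2.5758e-04; check Q = 2.4470e+05
Then remove 0.013 M of D.
Step 3:
                  D         C         J
  I         0.02432 2.0563e-04     1.878
  C       1.0852e-04 1.0852e-04 -1.0852e-04
  E         0.02442 3.1415e-04     1.878
  solve Keq expr → x = -1.0852e-04; check Q = 2.4470e+05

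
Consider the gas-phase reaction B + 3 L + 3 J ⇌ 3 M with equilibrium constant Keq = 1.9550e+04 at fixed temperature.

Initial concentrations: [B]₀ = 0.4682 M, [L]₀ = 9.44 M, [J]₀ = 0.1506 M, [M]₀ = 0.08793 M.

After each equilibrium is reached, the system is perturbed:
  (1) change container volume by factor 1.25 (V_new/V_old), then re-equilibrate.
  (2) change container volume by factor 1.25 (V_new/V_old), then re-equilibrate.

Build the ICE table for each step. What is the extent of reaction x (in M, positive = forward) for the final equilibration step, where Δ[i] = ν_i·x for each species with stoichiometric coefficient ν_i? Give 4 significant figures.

Q₀ = 5.0535e-04 vs Keq = 1.9550e+04 ⇒ Q<K, forward
Step 1:
                  B         L         J         M
  Initial    0.4682      9.44    0.1506   0.08793
  Change   -0.04978   -0.1493   -0.1493    0.1493
  Equil      0.4184     9.291  0.001267    0.2373
  solve Keq expr → x = 0.04978; check Q = 1.9550e+04
Then change container volume by factor 1.25 (V_new/V_old).
Step 2:
                  B         L         J         M
  Initial    0.3347     7.433  0.001014    0.1898
  Change  1.1621e-04 3.4863e-04 3.4863e-04 -3.4863e-04
  Equil      0.3349     7.433  0.001363    0.1895
  solve Keq expr → x = -1.1621e-04; check Q = 1.9550e+04
Then change container volume by factor 1.25 (V_new/V_old).
Step 3:
                  B         L         J         M
  Initial    0.2679     5.946   0.00109    0.1516
  Change  1.2460e-04 3.7379e-04 3.7379e-04 -3.7379e-04
  Equil       0.268     5.947  0.001464    0.1512
  solve Keq expr → x = -1.2460e-04; check Q = 1.9550e+04

x = -1.2460e-04 M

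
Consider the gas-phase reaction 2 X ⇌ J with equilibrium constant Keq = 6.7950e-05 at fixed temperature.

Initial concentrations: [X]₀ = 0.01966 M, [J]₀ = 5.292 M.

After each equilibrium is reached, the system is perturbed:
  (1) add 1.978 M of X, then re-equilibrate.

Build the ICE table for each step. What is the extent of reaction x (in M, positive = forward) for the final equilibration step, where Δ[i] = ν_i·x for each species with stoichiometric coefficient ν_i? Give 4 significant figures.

Q₀ = 1.3692e+04 vs Keq = 6.7950e-05 ⇒ Q>K, reverse
Step 1:
                    X           J
  init        0.01966       5.292
  Δ             10.57      -5.284
  eq            10.59    0.007618
  solve Keq expr → x = -5.284; check Q = 6.7950e-05
Then add 1.978 M of X.
Step 2:
                    X           J
  init          12.57    0.007618
  Δ         -0.006203    0.003102
  eq            12.56     0.01072
  solve Keq expr → x = 0.003102; check Q = 6.7950e-05

x = 0.003102 M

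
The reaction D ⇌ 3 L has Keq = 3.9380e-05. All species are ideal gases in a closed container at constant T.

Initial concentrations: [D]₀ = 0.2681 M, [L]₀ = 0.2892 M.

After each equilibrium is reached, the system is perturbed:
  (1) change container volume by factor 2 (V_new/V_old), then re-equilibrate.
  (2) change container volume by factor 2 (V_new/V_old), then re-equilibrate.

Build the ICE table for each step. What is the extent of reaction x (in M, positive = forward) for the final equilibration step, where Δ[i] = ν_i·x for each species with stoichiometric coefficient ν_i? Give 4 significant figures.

x = 0.001831 M

Q₀ = 0.09022 vs Keq = 3.9380e-05 ⇒ Q>K, reverse
Step 1:
                   D          L
  init        0.2681     0.2892
  Δ          0.08836    -0.2651
  eq          0.3565    0.02412
  solve Keq expr → x = -0.08836; check Q = 3.9380e-05
Then change container volume by factor 2 (V_new/V_old).
Step 2:
                   D          L
  init        0.1782    0.01206
  Δ        -0.002334   0.007001
  eq          0.1759    0.01906
  solve Keq expr → x = 0.002334; check Q = 3.9380e-05
Then change container volume by factor 2 (V_new/V_old).
Step 3:
                   D          L
  init       0.08795   0.009531
  Δ        -0.001831   0.005493
  eq         0.08612    0.01502
  solve Keq expr → x = 0.001831; check Q = 3.9380e-05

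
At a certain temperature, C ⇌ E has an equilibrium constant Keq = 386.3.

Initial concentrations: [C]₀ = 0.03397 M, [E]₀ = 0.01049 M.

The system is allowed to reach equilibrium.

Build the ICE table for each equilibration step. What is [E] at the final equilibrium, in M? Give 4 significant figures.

Q₀ = 0.3088 vs Keq = 386.3 ⇒ Q<K, forward
Step 1:
                    C           E
  I           0.03397     0.01049
  C          -0.03386     0.03386
  E        1.1479e-04     0.04435
  solve Keq expr → x = 0.03386; check Q = 386.3

[E]_eq = 0.04435 M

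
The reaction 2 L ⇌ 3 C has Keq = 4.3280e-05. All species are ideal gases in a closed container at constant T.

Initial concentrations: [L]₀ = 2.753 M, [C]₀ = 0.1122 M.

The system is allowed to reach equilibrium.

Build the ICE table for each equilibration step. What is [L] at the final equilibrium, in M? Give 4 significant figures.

Q₀ = 1.8637e-04 vs Keq = 4.3280e-05 ⇒ Q>K, reverse
Step 1:
                    L           C
  I             2.753      0.1122
  C           0.02851    -0.04276
  E             2.782     0.06944
  solve Keq expr → x = -0.01425; check Q = 4.3280e-05

[L]_eq = 2.782 M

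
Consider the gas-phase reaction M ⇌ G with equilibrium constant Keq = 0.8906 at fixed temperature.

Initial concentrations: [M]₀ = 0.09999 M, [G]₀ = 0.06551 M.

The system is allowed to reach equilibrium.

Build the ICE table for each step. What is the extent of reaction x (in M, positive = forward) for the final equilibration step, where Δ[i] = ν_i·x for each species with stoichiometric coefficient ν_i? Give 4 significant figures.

Q₀ = 0.6552 vs Keq = 0.8906 ⇒ Q<K, forward
Step 1:
                   M          G
  init       0.09999    0.06551
  Δ         -0.01245    0.01245
  eq         0.08754    0.07796
  solve Keq expr → x = 0.01245; check Q = 0.8906

x = 0.01245 M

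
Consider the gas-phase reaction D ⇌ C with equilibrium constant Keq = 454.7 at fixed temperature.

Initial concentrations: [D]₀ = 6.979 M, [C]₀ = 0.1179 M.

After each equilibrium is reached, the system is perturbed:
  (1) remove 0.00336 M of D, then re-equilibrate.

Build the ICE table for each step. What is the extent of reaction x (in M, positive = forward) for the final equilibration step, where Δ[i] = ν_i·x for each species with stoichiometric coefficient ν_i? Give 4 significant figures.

Q₀ = 0.01689 vs Keq = 454.7 ⇒ Q<K, forward
Step 1:
                    D           C
  Initial       6.979      0.1179
  Change       -6.963       6.963
  Equil       0.01557       7.081
  solve Keq expr → x = 6.963; check Q = 454.7
Then remove 0.00336 M of D.
Step 2:
                    D           C
  Initial     0.01221       7.081
  Change     0.003353   -0.003353
  Equil       0.01557       7.078
  solve Keq expr → x = -0.003353; check Q = 454.7

x = -0.003353 M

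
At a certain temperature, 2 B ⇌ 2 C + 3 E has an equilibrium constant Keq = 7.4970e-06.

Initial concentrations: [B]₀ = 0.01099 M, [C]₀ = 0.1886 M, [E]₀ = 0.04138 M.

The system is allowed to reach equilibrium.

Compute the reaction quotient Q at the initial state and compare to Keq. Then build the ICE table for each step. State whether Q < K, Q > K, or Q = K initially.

Q₀ = 0.02087; Q > K (proceeds reverse)

Q₀ = 0.02087 vs Keq = 7.4970e-06 ⇒ Q>K, reverse
Step 1:
                    B           C           E
  Initial     0.01099      0.1886     0.04138
  Change      0.02304    -0.02304    -0.03456
  Equil       0.03403      0.1656    0.006817
  solve Keq expr → x = -0.01152; check Q = 7.4970e-06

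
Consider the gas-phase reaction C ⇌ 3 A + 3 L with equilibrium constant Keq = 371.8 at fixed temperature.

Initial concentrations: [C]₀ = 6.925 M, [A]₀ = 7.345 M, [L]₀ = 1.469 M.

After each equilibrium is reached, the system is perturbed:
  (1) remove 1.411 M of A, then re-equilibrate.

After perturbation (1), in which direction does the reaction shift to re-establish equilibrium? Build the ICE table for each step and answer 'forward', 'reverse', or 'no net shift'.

Q₀ = 181.4 vs Keq = 371.8 ⇒ Q<K, forward
Step 1:
                   C          A          L
  I            6.925      7.345      1.469
  C           -0.104      0.312      0.312
  E            6.821      7.657      1.781
  solve Keq expr → x = 0.104; check Q = 371.8
Then remove 1.411 M of A.
Step 2:
                   C          A          L
  I            6.821      6.246      1.781
  C         -0.09804     0.2941     0.2941
  E            6.723       6.54      2.075
  solve Keq expr → x = 0.09804; check Q = 371.8

Direction: forward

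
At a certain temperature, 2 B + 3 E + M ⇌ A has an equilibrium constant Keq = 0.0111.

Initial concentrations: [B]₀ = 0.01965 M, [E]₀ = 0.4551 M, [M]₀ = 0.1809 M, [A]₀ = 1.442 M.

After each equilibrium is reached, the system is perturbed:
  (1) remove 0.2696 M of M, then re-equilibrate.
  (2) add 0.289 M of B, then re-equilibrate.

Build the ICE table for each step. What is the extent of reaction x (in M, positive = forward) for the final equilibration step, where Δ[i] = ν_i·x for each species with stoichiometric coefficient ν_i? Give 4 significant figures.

x = 0.03883 M

Q₀ = 2.1902e+05 vs Keq = 0.0111 ⇒ Q>K, reverse
Step 1:
                    B           E           M           A
  I           0.01965      0.4551      0.1809       1.442
  C             1.592       2.387      0.7958     -0.7958
  E             1.611       2.842      0.9767      0.6462
  solve Keq expr → x = -0.7958; check Q = 0.0111
Then remove 0.2696 M of M.
Step 2:
                    B           E           M           A
  I             1.611       2.842      0.7071      0.6462
  C           0.07598       0.114     0.03799    -0.03799
  E             1.687       2.956       0.745      0.6083
  solve Keq expr → x = -0.03799; check Q = 0.0111
Then add 0.289 M of B.
Step 3:
                    B           E           M           A
  I             1.976       2.956       0.745      0.6083
  C          -0.07767     -0.1165    -0.03883     0.03883
  E             1.898        2.84      0.7062      0.6471
  solve Keq expr → x = 0.03883; check Q = 0.0111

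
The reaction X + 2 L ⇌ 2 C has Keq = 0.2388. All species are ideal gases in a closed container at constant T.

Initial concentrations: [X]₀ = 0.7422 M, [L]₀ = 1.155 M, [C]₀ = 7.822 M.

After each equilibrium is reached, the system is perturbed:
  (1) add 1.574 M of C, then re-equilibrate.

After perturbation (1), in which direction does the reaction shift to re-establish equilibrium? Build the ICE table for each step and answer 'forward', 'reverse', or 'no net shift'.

Direction: reverse

Q₀ = 61.79 vs Keq = 0.2388 ⇒ Q>K, reverse
Step 1:
                   X          L          C
  Initial     0.7422      1.155      7.822
  Change        1.92       3.84      -3.84
  Equil        2.662      4.995      3.982
  solve Keq expr → x = -1.92; check Q = 0.2388
Then add 1.574 M of C.
Step 2:
                   X          L          C
  Initial      2.662      4.995      5.556
  Change      0.3559     0.7118    -0.7118
  Equil        3.018      5.707      4.844
  solve Keq expr → x = -0.3559; check Q = 0.2388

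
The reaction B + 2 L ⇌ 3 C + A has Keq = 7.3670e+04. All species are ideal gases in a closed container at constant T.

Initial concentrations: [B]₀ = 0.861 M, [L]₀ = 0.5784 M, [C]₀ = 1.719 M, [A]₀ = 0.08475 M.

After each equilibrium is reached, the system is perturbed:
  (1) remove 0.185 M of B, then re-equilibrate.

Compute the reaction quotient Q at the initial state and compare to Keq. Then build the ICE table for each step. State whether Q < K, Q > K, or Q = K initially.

Q₀ = 1.495; Q < K (proceeds forward)

Q₀ = 1.495 vs Keq = 7.3670e+04 ⇒ Q<K, forward
Step 1:
                  B         L         C         A
  I           0.861    0.5784     1.719   0.08475
  C         -0.2831   -0.5663    0.8494    0.2831
  E          0.5779    0.0121     2.568    0.3679
  solve Keq expr → x = 0.2831; check Q = 7.3670e+04
Then remove 0.185 M of B.
Step 2:
                  B         L         C         A
  I          0.3929    0.0121     2.568    0.3679
  C        0.001248  0.002495 -0.003743 -0.001248
  E          0.3941    0.0146     2.565    0.3667
  solve Keq expr → x = -0.001248; check Q = 7.3670e+04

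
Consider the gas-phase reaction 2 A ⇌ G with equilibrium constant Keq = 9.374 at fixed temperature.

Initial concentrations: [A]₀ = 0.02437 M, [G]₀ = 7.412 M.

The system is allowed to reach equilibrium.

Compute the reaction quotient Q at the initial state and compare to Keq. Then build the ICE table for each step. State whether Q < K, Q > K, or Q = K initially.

Q₀ = 1.2480e+04 vs Keq = 9.374 ⇒ Q>K, reverse
Step 1:
                    A           G
  init        0.02437       7.412
  Δ            0.8393     -0.4197
  eq           0.8637       6.992
  solve Keq expr → x = -0.4197; check Q = 9.374

Q₀ = 1.2480e+04; Q > K (proceeds reverse)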